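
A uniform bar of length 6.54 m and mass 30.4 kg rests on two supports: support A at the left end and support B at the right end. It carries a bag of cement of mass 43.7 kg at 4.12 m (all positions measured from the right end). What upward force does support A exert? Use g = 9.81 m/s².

R_A ≈ 419 N

About support B:
Beam weight: 30.4 × 9.81 = 298.2 N down at 3.27 m → arm 3.27 m, τ = 298.2 × 3.27 = 975.1 N·m counterclockwise.
Bag of cement: 43.7 × 9.81 = 428.7 N down at 4.12 m → arm 4.12 m, τ = 428.7 × 4.12 = 1766 N·m counterclockwise.
Net load moment about support B = 2741 N·m counterclockwise.
Reaction R at support A is upward at 6.54 m, arm 6.54 m → moment R × 6.54 clockwise.
Balancing moments: R × 6.54 = 2741, giving R = 419 N.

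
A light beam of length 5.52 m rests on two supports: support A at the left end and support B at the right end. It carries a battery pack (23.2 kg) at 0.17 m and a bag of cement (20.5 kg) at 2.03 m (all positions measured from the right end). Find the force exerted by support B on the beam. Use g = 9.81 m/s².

R_B ≈ 348 N

Taking torques about support A:
Battery pack: 23.2 × 9.81 = 227.6 N down at 0.17 m → arm 5.35 m, τ = 227.6 × 5.35 = 1218 N·m clockwise.
Bag of cement: 20.5 × 9.81 = 201.1 N down at 2.03 m → arm 3.49 m, τ = 201.1 × 3.49 = 701.8 N·m clockwise.
Net load moment about support A = 1920 N·m clockwise.
Reaction R at support B is upward at 0 m, arm 5.52 m → moment R × 5.52 counterclockwise.
Setting net torque to zero: R × 5.52 = 1920 → R = 348 N.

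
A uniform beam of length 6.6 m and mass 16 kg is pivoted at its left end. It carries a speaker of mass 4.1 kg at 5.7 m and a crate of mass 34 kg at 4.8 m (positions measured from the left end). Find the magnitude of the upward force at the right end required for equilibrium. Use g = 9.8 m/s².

F ≈ 355 N

About the left end:
Beam weight: 16 × 9.8 = 156.8 N down at 3.3 m → arm 3.3 m, τ = 156.8 × 3.3 = 517.4 N·m clockwise.
Speaker: 4.1 × 9.8 = 40.18 N down at 5.7 m → arm 5.7 m, τ = 40.18 × 5.7 = 229 N·m clockwise.
Crate: 34 × 9.8 = 333.2 N down at 4.8 m → arm 4.8 m, τ = 333.2 × 4.8 = 1599 N·m clockwise.
Net moment of the loads = 2345 N·m clockwise.
The upward force F acts at the right end, arm 6.6 m, giving F × 6.6 counterclockwise.
For rotational equilibrium, F × 6.6 = 2345, so F = 2345 / 6.6 = 355 N.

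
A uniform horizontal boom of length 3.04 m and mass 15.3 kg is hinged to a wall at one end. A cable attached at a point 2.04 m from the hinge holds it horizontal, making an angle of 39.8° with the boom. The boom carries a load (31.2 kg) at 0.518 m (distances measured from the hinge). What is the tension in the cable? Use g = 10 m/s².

Taking torques about the hinge:
Beam weight: 15.3 × 10 = 153 N down at 1.52 m → arm 1.52 m, τ = 153 × 1.52 = 232.6 N·m clockwise.
Load: 31.2 × 10 = 312 N down at 0.518 m → arm 0.518 m, τ = 312 × 0.518 = 161.6 N·m clockwise.
Total clockwise load moment = 394.2 N·m.
The cable tension T acts at 2.04 m; only its component perpendicular to the boom, T sinθ, produces torque. sin 39.8° = 0.6401.
Balancing moments: T × 2.04 × 0.6401 = 394.2, giving T = 394.2 / 1.306 = 302 N.

T ≈ 302 N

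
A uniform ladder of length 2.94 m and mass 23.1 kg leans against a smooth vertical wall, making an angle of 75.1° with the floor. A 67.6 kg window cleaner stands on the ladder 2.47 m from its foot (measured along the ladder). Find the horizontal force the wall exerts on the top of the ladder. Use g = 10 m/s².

About the foot of the ladder:
Ladder weight 23.1×10 = 231 N acts at 1.47 m along the ladder; its horizontal arm is 1.47·cos75.1° = 0.378 m → τ = 87.32 N·m clockwise.
Window cleaner: 67.6×10 = 676 N at 2.47 m → arm 0.6351 m → τ = 429.3 N·m clockwise.
Wall normal N acts horizontally at the top; its moment arm is the height L sinθ = 2.94·sin75.1° = 2.841 m, counterclockwise.
Setting net torque to zero: N × 2.841 = 516.6 → N = 182 N.

N_wall ≈ 182 N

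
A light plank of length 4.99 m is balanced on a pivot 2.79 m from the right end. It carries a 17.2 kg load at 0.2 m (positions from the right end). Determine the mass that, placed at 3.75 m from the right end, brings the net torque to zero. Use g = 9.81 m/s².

m ≈ 46.4 kg

About the pivot (at 2.79 m from the right end):
Load: 17.2 × 9.81 = 168.7 N down at 0.2 m → arm 2.59 m, τ = 168.7 × 2.59 = 436.9 N·m clockwise.
Net moment of known loads = 436.9 N·m clockwise.
An unknown mass m at 3.75 m has arm 0.96 m; its moment is m·g·0.96 counterclockwise.
Στ = 0 ⇒ m × 9.81 × 0.96 = 436.9 ⇒ m = 436.9 / (9.81 × 0.96) = 46.4 kg.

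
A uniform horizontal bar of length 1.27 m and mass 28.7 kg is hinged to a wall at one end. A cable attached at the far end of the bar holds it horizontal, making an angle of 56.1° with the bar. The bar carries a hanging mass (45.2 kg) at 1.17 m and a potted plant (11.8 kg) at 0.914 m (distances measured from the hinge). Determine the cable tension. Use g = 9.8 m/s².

T ≈ 761 N

Taking torques about the hinge:
Beam weight: 28.7 × 9.8 = 281.3 N down at 0.635 m → arm 0.635 m, τ = 281.3 × 0.635 = 178.6 N·m clockwise.
Hanging mass: 45.2 × 9.8 = 443 N down at 1.17 m → arm 1.17 m, τ = 443 × 1.17 = 518.3 N·m clockwise.
Potted plant: 11.8 × 9.8 = 115.6 N down at 0.914 m → arm 0.914 m, τ = 115.6 × 0.914 = 105.7 N·m clockwise.
Total clockwise load moment = 802.6 N·m.
The cable tension T acts at 1.27 m; only its component perpendicular to the bar, T sinθ, produces torque. sin 56.1° = 0.83.
For rotational equilibrium, T × 1.27 × 0.83 = 802.6, so T = 802.6 / 1.054 = 761 N.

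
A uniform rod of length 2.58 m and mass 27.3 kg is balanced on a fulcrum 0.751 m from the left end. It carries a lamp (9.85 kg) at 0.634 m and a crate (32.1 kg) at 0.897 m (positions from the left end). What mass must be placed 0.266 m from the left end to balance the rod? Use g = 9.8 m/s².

Taking torques about the fulcrum (at 0.751 m from the left end):
Beam weight: 27.3 × 9.8 = 267.5 N down at 1.29 m → arm 0.539 m, τ = 267.5 × 0.539 = 144.2 N·m clockwise.
Lamp: 9.85 × 9.8 = 96.53 N down at 0.634 m → arm 0.117 m, τ = 96.53 × 0.117 = 11.29 N·m counterclockwise.
Crate: 32.1 × 9.8 = 314.6 N down at 0.897 m → arm 0.146 m, τ = 314.6 × 0.146 = 45.93 N·m clockwise.
Net moment of known loads = 178.8 N·m clockwise.
An unknown mass m at 0.266 m has arm 0.485 m; its moment is m·g·0.485 counterclockwise.
For rotational equilibrium, m × 9.8 × 0.485 = 178.8, so m = 178.8 / (9.8 × 0.485) = 37.6 kg.

m ≈ 37.6 kg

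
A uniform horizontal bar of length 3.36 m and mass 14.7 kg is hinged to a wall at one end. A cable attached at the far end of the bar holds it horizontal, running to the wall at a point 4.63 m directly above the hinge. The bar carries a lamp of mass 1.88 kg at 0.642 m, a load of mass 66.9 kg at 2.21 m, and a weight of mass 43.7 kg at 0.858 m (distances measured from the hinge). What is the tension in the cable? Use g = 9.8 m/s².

Take moments about the hinge.
Beam weight: 14.7 × 9.8 = 144.1 N down at 1.68 m → arm 1.68 m, τ = 144.1 × 1.68 = 242.1 N·m clockwise.
Lamp: 1.88 × 9.8 = 18.42 N down at 0.642 m → arm 0.642 m, τ = 18.42 × 0.642 = 11.83 N·m clockwise.
Load: 66.9 × 9.8 = 655.6 N down at 2.21 m → arm 2.21 m, τ = 655.6 × 2.21 = 1449 N·m clockwise.
Weight: 43.7 × 9.8 = 428.3 N down at 0.858 m → arm 0.858 m, τ = 428.3 × 0.858 = 367.5 N·m clockwise.
Total clockwise load moment = 2070 N·m.
The cable tension T acts at 3.36 m; only its component perpendicular to the bar, T sinθ, produces torque. sinθ = h/√(h²+d²) = 4.63/√(4.63²+3.36²) = 0.8093.
Balancing moments: T × 3.36 × 0.8093 = 2070, giving T = 2070 / 2.719 = 761 N.

T ≈ 761 N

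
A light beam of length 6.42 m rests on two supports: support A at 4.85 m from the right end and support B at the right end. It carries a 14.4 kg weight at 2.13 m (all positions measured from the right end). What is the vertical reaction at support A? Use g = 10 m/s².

R_A ≈ 63.2 N

Choose support B as the axis so its reaction then has zero moment arm.
Weight: 14.4 × 10 = 144 N down at 2.13 m → arm 2.13 m, τ = 144 × 2.13 = 306.7 N·m counterclockwise.
Net load moment about support B = 306.7 N·m counterclockwise.
Reaction R at support A is upward at 4.85 m, arm 4.85 m → moment R × 4.85 clockwise.
Balancing moments: R × 4.85 = 306.7, giving R = 63.2 N.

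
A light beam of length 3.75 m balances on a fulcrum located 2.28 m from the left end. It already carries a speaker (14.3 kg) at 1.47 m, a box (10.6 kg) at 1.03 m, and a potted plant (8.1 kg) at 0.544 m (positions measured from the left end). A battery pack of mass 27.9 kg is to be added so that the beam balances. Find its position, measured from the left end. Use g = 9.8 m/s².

x ≈ 3.67 m from the left end

Sum moments about the fulcrum (at 2.28 m from the left end) (the support reaction has zero arm there).
Speaker: 14.3 × 9.8 = 140.1 N down at 1.47 m → arm 0.81 m, τ = 140.1 × 0.81 = 113.5 N·m counterclockwise.
Box: 10.6 × 9.8 = 103.9 N down at 1.03 m → arm 1.25 m, τ = 103.9 × 1.25 = 129.9 N·m counterclockwise.
Potted plant: 8.1 × 9.8 = 79.38 N down at 0.544 m → arm 1.736 m, τ = 79.38 × 1.736 = 137.8 N·m counterclockwise.
Net moment of existing loads = 381.2 N·m counterclockwise.
The battery pack weighs 27.9 × 9.8 = 273.4 N and must supply an equal clockwise moment, so its lever arm about the fulcrum is 381.2 / 273.4 = 1.39 m.
That puts it at 2.28 + 1.39 = 3.67 m from the left end.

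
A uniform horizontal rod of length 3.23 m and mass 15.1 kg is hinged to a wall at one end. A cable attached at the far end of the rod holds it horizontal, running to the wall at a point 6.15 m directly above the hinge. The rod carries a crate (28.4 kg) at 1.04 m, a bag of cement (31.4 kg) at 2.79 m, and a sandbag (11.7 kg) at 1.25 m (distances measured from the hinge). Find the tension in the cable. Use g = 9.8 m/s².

About the hinge:
Beam weight: 15.1 × 9.8 = 148 N down at 1.615 m → arm 1.615 m, τ = 148 × 1.615 = 239 N·m clockwise.
Crate: 28.4 × 9.8 = 278.3 N down at 1.04 m → arm 1.04 m, τ = 278.3 × 1.04 = 289.4 N·m clockwise.
Bag of cement: 31.4 × 9.8 = 307.7 N down at 2.79 m → arm 2.79 m, τ = 307.7 × 2.79 = 858.5 N·m clockwise.
Sandbag: 11.7 × 9.8 = 114.7 N down at 1.25 m → arm 1.25 m, τ = 114.7 × 1.25 = 143.4 N·m clockwise.
Total clockwise load moment = 1530 N·m.
The cable tension T acts at 3.23 m; only its component perpendicular to the rod, T sinθ, produces torque. sinθ = h/√(h²+d²) = 6.15/√(6.15²+3.23²) = 0.8853.
Στ = 0 ⇒ T × 3.23 × 0.8853 = 1530 ⇒ T = 1530 / 2.86 = 535 N.

T ≈ 535 N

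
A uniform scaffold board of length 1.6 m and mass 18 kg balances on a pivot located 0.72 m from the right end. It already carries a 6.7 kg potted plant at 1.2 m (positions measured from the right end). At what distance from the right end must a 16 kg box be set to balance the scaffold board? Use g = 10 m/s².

x ≈ 0.429 m from the right end

About the pivot (at 0.72 m from the right end):
Beam weight: 18 × 10 = 180 N down at 0.8 m → arm 0.08 m, τ = 180 × 0.08 = 14.4 N·m counterclockwise.
Potted plant: 6.7 × 10 = 67 N down at 1.2 m → arm 0.48 m, τ = 67 × 0.48 = 32.16 N·m counterclockwise.
Net moment of existing loads = 46.56 N·m counterclockwise.
The box weighs 16 × 10 = 160 N and must supply an equal clockwise moment, so its lever arm about the pivot is 46.56 / 160 = 0.291 m.
That puts it at 0.72 − 0.291 = 0.429 m from the right end.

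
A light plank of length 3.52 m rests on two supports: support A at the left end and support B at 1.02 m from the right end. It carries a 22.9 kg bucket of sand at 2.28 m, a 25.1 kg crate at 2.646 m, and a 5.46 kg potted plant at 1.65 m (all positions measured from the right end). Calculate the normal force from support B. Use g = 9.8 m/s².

R_B ≈ 237 N

Taking torques about support A:
Bucket of sand: 22.9 × 9.8 = 224.4 N down at 2.28 m → arm 1.24 m, τ = 224.4 × 1.24 = 278.3 N·m clockwise.
Crate: 25.1 × 9.8 = 246 N down at 2.646 m → arm 0.874 m, τ = 246 × 0.874 = 215 N·m clockwise.
Potted plant: 5.46 × 9.8 = 53.51 N down at 1.65 m → arm 1.87 m, τ = 53.51 × 1.87 = 100.1 N·m clockwise.
Net load moment about support A = 593.4 N·m clockwise.
Reaction R at support B is upward at 1.02 m, arm 2.5 m → moment R × 2.5 counterclockwise.
Στ = 0 ⇒ R × 2.5 = 593.4 ⇒ R = 237 N.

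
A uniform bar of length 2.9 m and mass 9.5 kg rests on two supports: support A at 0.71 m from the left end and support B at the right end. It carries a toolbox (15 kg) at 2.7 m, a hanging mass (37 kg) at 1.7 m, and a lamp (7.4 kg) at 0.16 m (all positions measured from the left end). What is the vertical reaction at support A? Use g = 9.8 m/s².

About support B:
Beam weight: 9.5 × 9.8 = 93.1 N down at 1.45 m → arm 1.45 m, τ = 93.1 × 1.45 = 135 N·m counterclockwise.
Toolbox: 15 × 9.8 = 147 N down at 2.7 m → arm 0.2 m, τ = 147 × 0.2 = 29.4 N·m counterclockwise.
Hanging mass: 37 × 9.8 = 362.6 N down at 1.7 m → arm 1.2 m, τ = 362.6 × 1.2 = 435.1 N·m counterclockwise.
Lamp: 7.4 × 9.8 = 72.52 N down at 0.16 m → arm 2.74 m, τ = 72.52 × 2.74 = 198.7 N·m counterclockwise.
Net load moment about support B = 798.2 N·m counterclockwise.
Reaction R at support A is upward at 0.71 m, arm 2.19 m → moment R × 2.19 clockwise.
Balancing moments: R × 2.19 = 798.2, giving R = 364 N.

R_A ≈ 364 N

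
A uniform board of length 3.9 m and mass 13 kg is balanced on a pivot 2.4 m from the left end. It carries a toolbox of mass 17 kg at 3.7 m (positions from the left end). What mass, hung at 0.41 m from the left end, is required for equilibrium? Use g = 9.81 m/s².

m ≈ 8.17 kg

Taking torques about the pivot (at 2.4 m from the left end):
Beam weight: 13 × 9.81 = 127.5 N down at 1.95 m → arm 0.45 m, τ = 127.5 × 0.45 = 57.38 N·m counterclockwise.
Toolbox: 17 × 9.81 = 166.8 N down at 3.7 m → arm 1.3 m, τ = 166.8 × 1.3 = 216.8 N·m clockwise.
Net moment of known loads = 159.4 N·m clockwise.
An unknown mass m at 0.41 m has arm 1.99 m; its moment is m·g·1.99 counterclockwise.
Balancing moments: m × 9.81 × 1.99 = 159.4, giving m = 159.4 / (9.81 × 1.99) = 8.17 kg.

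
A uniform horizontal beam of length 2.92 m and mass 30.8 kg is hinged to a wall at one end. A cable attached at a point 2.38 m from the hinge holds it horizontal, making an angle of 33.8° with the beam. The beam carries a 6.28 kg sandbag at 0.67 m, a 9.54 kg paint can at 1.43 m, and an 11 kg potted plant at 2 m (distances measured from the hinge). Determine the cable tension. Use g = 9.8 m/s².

Taking torques about the hinge:
Beam weight: 30.8 × 9.8 = 301.8 N down at 1.46 m → arm 1.46 m, τ = 301.8 × 1.46 = 440.6 N·m clockwise.
Sandbag: 6.28 × 9.8 = 61.54 N down at 0.67 m → arm 0.67 m, τ = 61.54 × 0.67 = 41.23 N·m clockwise.
Paint can: 9.54 × 9.8 = 93.49 N down at 1.43 m → arm 1.43 m, τ = 93.49 × 1.43 = 133.7 N·m clockwise.
Potted plant: 11 × 9.8 = 107.8 N down at 2 m → arm 2 m, τ = 107.8 × 2 = 215.6 N·m clockwise.
Total clockwise load moment = 831.1 N·m.
The cable tension T acts at 2.38 m; only its component perpendicular to the beam, T sinθ, produces torque. sin 33.8° = 0.5563.
Στ = 0 ⇒ T × 2.38 × 0.5563 = 831.1 ⇒ T = 831.1 / 1.324 = 628 N.

T ≈ 628 N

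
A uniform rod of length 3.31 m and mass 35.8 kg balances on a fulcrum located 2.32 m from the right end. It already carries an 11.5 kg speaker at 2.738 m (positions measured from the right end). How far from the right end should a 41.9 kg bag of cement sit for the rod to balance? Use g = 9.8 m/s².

About the fulcrum (at 2.32 m from the right end):
Beam weight: 35.8 × 9.8 = 350.8 N down at 1.655 m → arm 0.665 m, τ = 350.8 × 0.665 = 233.3 N·m clockwise.
Speaker: 11.5 × 9.8 = 112.7 N down at 2.738 m → arm 0.418 m, τ = 112.7 × 0.418 = 47.11 N·m counterclockwise.
Net moment of existing loads = 186.2 N·m clockwise.
The bag of cement weighs 41.9 × 9.8 = 410.6 N and must supply an equal counterclockwise moment, so its lever arm about the fulcrum is 186.2 / 410.6 = 0.453 m.
That puts it at 2.32 + 0.453 = 2.77 m from the right end.

x ≈ 2.77 m from the right end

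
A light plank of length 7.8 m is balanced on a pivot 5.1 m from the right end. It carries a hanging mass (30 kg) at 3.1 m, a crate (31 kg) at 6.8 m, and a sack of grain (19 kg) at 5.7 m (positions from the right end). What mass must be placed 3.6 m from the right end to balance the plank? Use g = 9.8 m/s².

Sum moments about the pivot (at 5.1 m from the right end) (the support reaction has zero arm there).
Hanging mass: 30 × 9.8 = 294 N down at 3.1 m → arm 2 m, τ = 294 × 2 = 588 N·m clockwise.
Crate: 31 × 9.8 = 303.8 N down at 6.8 m → arm 1.7 m, τ = 303.8 × 1.7 = 516.5 N·m counterclockwise.
Sack of grain: 19 × 9.8 = 186.2 N down at 5.7 m → arm 0.6 m, τ = 186.2 × 0.6 = 111.7 N·m counterclockwise.
Net moment of known loads = 40.2 N·m counterclockwise.
An unknown mass m at 3.6 m has arm 1.5 m; its moment is m·g·1.5 clockwise.
Στ = 0 ⇒ m × 9.8 × 1.5 = 40.2 ⇒ m = 40.2 / (9.8 × 1.5) = 2.73 kg.

m ≈ 2.73 kg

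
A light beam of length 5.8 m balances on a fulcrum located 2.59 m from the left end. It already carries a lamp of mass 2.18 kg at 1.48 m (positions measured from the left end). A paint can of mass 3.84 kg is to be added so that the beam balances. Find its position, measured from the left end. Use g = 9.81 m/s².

x ≈ 3.22 m from the left end

Sum moments about the fulcrum (at 2.59 m from the left end) (the support reaction has zero arm there).
Lamp: 2.18 × 9.81 = 21.39 N down at 1.48 m → arm 1.11 m, τ = 21.39 × 1.11 = 23.74 N·m counterclockwise.
Net moment of existing loads = 23.74 N·m counterclockwise.
The paint can weighs 3.84 × 9.81 = 37.67 N and must supply an equal clockwise moment, so its lever arm about the fulcrum is 23.74 / 37.67 = 0.63 m.
That puts it at 2.59 + 0.63 = 3.22 m from the left end.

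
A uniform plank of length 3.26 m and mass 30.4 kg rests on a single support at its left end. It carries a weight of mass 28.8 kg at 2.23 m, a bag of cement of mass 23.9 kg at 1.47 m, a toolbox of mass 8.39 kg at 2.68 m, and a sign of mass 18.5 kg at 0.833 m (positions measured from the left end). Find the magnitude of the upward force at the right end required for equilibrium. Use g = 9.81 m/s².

F ≈ 562 N

Take moments about the left end.
Beam weight: 30.4 × 9.81 = 298.2 N down at 1.63 m → arm 1.63 m, τ = 298.2 × 1.63 = 486.1 N·m clockwise.
Weight: 28.8 × 9.81 = 282.5 N down at 2.23 m → arm 2.23 m, τ = 282.5 × 2.23 = 630 N·m clockwise.
Bag of cement: 23.9 × 9.81 = 234.5 N down at 1.47 m → arm 1.47 m, τ = 234.5 × 1.47 = 344.7 N·m clockwise.
Toolbox: 8.39 × 9.81 = 82.31 N down at 2.68 m → arm 2.68 m, τ = 82.31 × 2.68 = 220.6 N·m clockwise.
Sign: 18.5 × 9.81 = 181.5 N down at 0.833 m → arm 0.833 m, τ = 181.5 × 0.833 = 151.2 N·m clockwise.
Net moment of the loads = 1833 N·m clockwise.
The upward force F acts at the right end, arm 3.26 m, giving F × 3.26 counterclockwise.
For rotational equilibrium, F × 3.26 = 1833, so F = 1833 / 3.26 = 562 N.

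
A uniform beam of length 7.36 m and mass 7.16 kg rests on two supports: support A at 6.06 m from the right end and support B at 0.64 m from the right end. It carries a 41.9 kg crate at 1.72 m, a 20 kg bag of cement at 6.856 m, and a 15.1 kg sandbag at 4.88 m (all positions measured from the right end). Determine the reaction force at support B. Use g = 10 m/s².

Take moments about support A.
Beam weight: 7.16 × 10 = 71.6 N down at 3.68 m → arm 2.38 m, τ = 71.6 × 2.38 = 170.4 N·m clockwise.
Crate: 41.9 × 10 = 419 N down at 1.72 m → arm 4.34 m, τ = 419 × 4.34 = 1818 N·m clockwise.
Bag of cement: 20 × 10 = 200 N down at 6.856 m → arm 0.796 m, τ = 200 × 0.796 = 159.2 N·m counterclockwise.
Sandbag: 15.1 × 10 = 151 N down at 4.88 m → arm 1.18 m, τ = 151 × 1.18 = 178.2 N·m clockwise.
Net load moment about support A = 2007 N·m clockwise.
Reaction R at support B is upward at 0.64 m, arm 5.42 m → moment R × 5.42 counterclockwise.
Setting net torque to zero: R × 5.42 = 2007 → R = 370 N.

R_B ≈ 370 N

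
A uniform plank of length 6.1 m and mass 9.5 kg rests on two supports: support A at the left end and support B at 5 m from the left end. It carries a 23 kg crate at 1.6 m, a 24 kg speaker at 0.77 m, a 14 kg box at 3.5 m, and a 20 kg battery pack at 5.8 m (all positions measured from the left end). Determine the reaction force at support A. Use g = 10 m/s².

Sum moments about support B (its reaction then has zero moment arm).
Beam weight: 9.5 × 10 = 95 N down at 3.05 m → arm 1.95 m, τ = 95 × 1.95 = 185.2 N·m counterclockwise.
Crate: 23 × 10 = 230 N down at 1.6 m → arm 3.4 m, τ = 230 × 3.4 = 782 N·m counterclockwise.
Speaker: 24 × 10 = 240 N down at 0.77 m → arm 4.23 m, τ = 240 × 4.23 = 1015 N·m counterclockwise.
Box: 14 × 10 = 140 N down at 3.5 m → arm 1.5 m, τ = 140 × 1.5 = 210 N·m counterclockwise.
Battery pack: 20 × 10 = 200 N down at 5.8 m → arm 0.8 m, τ = 200 × 0.8 = 160 N·m clockwise.
Net load moment about support B = 2032 N·m counterclockwise.
Reaction R at support A is upward at 0 m, arm 5 m → moment R × 5 clockwise.
Setting net torque to zero: R × 5 = 2032 → R = 406 N.

R_A ≈ 406 N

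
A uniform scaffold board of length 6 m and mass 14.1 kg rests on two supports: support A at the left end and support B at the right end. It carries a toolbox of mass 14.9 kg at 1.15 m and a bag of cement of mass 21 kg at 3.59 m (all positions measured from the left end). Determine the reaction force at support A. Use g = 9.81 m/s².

About support B:
Beam weight: 14.1 × 9.81 = 138.3 N down at 3 m → arm 3 m, τ = 138.3 × 3 = 414.9 N·m counterclockwise.
Toolbox: 14.9 × 9.81 = 146.2 N down at 1.15 m → arm 4.85 m, τ = 146.2 × 4.85 = 709.1 N·m counterclockwise.
Bag of cement: 21 × 9.81 = 206 N down at 3.59 m → arm 2.41 m, τ = 206 × 2.41 = 496.5 N·m counterclockwise.
Net load moment about support B = 1620 N·m counterclockwise.
Reaction R at support A is upward at 0 m, arm 6 m → moment R × 6 clockwise.
Στ = 0 ⇒ R × 6 = 1620 ⇒ R = 270 N.

R_A ≈ 270 N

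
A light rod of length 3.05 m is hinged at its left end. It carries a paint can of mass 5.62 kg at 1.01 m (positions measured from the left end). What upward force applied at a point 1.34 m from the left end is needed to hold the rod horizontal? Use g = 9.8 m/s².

Take moments about the left end.
Paint can: 5.62 × 9.8 = 55.08 N down at 1.01 m → arm 1.01 m, τ = 55.08 × 1.01 = 55.63 N·m clockwise.
Net moment of the loads = 55.63 N·m clockwise.
The upward force F acts at a point 1.34 m from the left end, arm 1.34 m, giving F × 1.34 counterclockwise.
Στ = 0 ⇒ F × 1.34 = 55.63 ⇒ F = 55.63 / 1.34 = 41.5 N.

F ≈ 41.5 N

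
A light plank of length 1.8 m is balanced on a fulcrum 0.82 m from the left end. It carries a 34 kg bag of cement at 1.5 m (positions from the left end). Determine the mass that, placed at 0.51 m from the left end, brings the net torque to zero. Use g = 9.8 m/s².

Taking torques about the fulcrum (at 0.82 m from the left end):
Bag of cement: 34 × 9.8 = 333.2 N down at 1.5 m → arm 0.68 m, τ = 333.2 × 0.68 = 226.6 N·m clockwise.
Net moment of known loads = 226.6 N·m clockwise.
An unknown mass m at 0.51 m has arm 0.31 m; its moment is m·g·0.31 counterclockwise.
Setting net torque to zero: m × 9.8 × 0.31 = 226.6 → m = 226.6 / (9.8 × 0.31) = 74.6 kg.

m ≈ 74.6 kg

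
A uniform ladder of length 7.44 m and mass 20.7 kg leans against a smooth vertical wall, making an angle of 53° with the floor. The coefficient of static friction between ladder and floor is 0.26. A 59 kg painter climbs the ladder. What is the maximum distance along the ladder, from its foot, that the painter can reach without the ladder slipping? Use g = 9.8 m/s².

d ≈ 2.16 m

Choose the foot of the ladder as the axis so the floor normal and friction both act there and drop out.
Ladder weight 20.7×9.8 = 202.9 N acts at 3.72 m along the ladder; its horizontal arm is 3.72·cos53° = 2.239 m → τ = 454.3 N·m clockwise.
Painter weight 59×9.8 = 578.2 N at distance d → arm d·cos53° → τ = 578.2·d·0.6018 clockwise.
Wall normal N at the top has arm L sinθ = 5.942 m counterclockwise, so Στ = 0 gives N·5.942 = 454.3 + 348·d.
ΣFy = 0 ⇒ N_floor = 781.1 N, so the maximum friction is μ_s·N_floor = 0.26×781.1 = 203.1 N. ΣFx = 0 ⇒ N_wall = f, so at the slipping point N = 203.1 N.
Substituting: 203.1×5.942 = 454.3 + 348·d ⇒ d = (1207 − 454.3) / 348 = 2.16 m.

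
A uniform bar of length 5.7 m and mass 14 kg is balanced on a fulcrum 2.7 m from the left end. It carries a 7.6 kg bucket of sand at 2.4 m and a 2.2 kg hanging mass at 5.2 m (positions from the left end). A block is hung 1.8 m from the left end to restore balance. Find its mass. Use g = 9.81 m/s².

m ≈ 5.91 kg

Choose the fulcrum (at 2.7 m from the left end) as the axis so the support reaction has zero arm there.
Beam weight: 14 × 9.81 = 137.3 N down at 2.85 m → arm 0.15 m, τ = 137.3 × 0.15 = 20.6 N·m clockwise.
Bucket of sand: 7.6 × 9.81 = 74.56 N down at 2.4 m → arm 0.3 m, τ = 74.56 × 0.3 = 22.37 N·m counterclockwise.
Hanging mass: 2.2 × 9.81 = 21.58 N down at 5.2 m → arm 2.5 m, τ = 21.58 × 2.5 = 53.95 N·m clockwise.
Net moment of known loads = 52.18 N·m clockwise.
An unknown mass m at 1.8 m has arm 0.9 m; its moment is m·g·0.9 counterclockwise.
Στ = 0 ⇒ m × 9.81 × 0.9 = 52.18 ⇒ m = 52.18 / (9.81 × 0.9) = 5.91 kg.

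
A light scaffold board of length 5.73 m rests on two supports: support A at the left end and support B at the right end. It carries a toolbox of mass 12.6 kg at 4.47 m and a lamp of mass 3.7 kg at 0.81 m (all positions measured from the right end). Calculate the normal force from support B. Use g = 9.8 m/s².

R_B ≈ 58.3 N

Taking torques about support A:
Toolbox: 12.6 × 9.8 = 123.5 N down at 4.47 m → arm 1.26 m, τ = 123.5 × 1.26 = 155.6 N·m clockwise.
Lamp: 3.7 × 9.8 = 36.26 N down at 0.81 m → arm 4.92 m, τ = 36.26 × 4.92 = 178.4 N·m clockwise.
Net load moment about support A = 334 N·m clockwise.
Reaction R at support B is upward at 0 m, arm 5.73 m → moment R × 5.73 counterclockwise.
Setting net torque to zero: R × 5.73 = 334 → R = 58.3 N.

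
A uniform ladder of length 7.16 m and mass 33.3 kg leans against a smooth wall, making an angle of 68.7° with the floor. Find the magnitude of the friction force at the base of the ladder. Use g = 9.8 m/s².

f ≈ 63.6 N

Choose the foot of the ladder as the axis so the floor normal and friction both act there and drop out.
Ladder weight 33.3×9.8 = 326.3 N acts at 3.58 m along the ladder; its horizontal arm is 3.58·cos68.7° = 1.3 m → τ = 424.2 N·m clockwise.
Wall normal N acts horizontally at the top; its moment arm is the height L sinθ = 7.16·sin68.7° = 6.671 m, counterclockwise.
Στ = 0 ⇒ N × 6.671 = 424.2 ⇒ N = 63.6 N.
ΣFx = 0: friction at the foot balances the wall's push, so f = N_wall = 63.6 N.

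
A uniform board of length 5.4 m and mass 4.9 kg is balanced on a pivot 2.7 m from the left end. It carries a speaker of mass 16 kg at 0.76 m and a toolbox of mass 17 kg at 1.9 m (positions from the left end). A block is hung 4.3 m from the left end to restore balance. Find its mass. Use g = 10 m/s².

Choose the pivot (at 2.7 m from the left end) as the axis so the support reaction has zero arm there.
Beam weight: acts at the pivot, moment arm 0 → no torque.
Speaker: 16 × 10 = 160 N down at 0.76 m → arm 1.94 m, τ = 160 × 1.94 = 310.4 N·m counterclockwise.
Toolbox: 17 × 10 = 170 N down at 1.9 m → arm 0.8 m, τ = 170 × 0.8 = 136 N·m counterclockwise.
Net moment of known loads = 446.4 N·m counterclockwise.
An unknown mass m at 4.3 m has arm 1.6 m; its moment is m·g·1.6 clockwise.
Balancing moments: m × 10 × 1.6 = 446.4, giving m = 446.4 / (10 × 1.6) = 27.9 kg.

m ≈ 27.9 kg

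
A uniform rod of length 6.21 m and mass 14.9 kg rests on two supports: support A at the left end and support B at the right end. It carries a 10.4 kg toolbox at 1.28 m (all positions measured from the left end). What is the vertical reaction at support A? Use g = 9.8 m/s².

Take moments about support B.
Beam weight: 14.9 × 9.8 = 146 N down at 3.105 m → arm 3.105 m, τ = 146 × 3.105 = 453.3 N·m counterclockwise.
Toolbox: 10.4 × 9.8 = 101.9 N down at 1.28 m → arm 4.93 m, τ = 101.9 × 4.93 = 502.4 N·m counterclockwise.
Net load moment about support B = 955.7 N·m counterclockwise.
Reaction R at support A is upward at 0 m, arm 6.21 m → moment R × 6.21 clockwise.
Στ = 0 ⇒ R × 6.21 = 955.7 ⇒ R = 154 N.

R_A ≈ 154 N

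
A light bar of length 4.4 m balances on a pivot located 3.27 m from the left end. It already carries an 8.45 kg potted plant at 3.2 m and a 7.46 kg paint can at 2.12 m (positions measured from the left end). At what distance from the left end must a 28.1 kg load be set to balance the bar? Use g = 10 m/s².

About the pivot (at 3.27 m from the left end):
Potted plant: 8.45 × 10 = 84.5 N down at 3.2 m → arm 0.07 m, τ = 84.5 × 0.07 = 5.915 N·m counterclockwise.
Paint can: 7.46 × 10 = 74.6 N down at 2.12 m → arm 1.15 m, τ = 74.6 × 1.15 = 85.79 N·m counterclockwise.
Net moment of existing loads = 91.71 N·m counterclockwise.
The load weighs 28.1 × 10 = 281 N and must supply an equal clockwise moment, so its lever arm about the pivot is 91.71 / 281 = 0.326 m.
That puts it at 3.27 + 0.326 = 3.6 m from the left end.

x ≈ 3.6 m from the left end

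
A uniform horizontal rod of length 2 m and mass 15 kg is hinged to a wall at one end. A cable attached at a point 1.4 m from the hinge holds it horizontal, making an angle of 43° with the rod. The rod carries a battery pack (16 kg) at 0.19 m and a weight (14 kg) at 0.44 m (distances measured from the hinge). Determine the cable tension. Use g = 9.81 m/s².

Sum moments about the hinge (the unknown hinge reaction has zero arm there).
Beam weight: 15 × 9.81 = 147.2 N down at 1 m → arm 1 m, τ = 147.2 × 1 = 147.2 N·m clockwise.
Battery pack: 16 × 9.81 = 157 N down at 0.19 m → arm 0.19 m, τ = 157 × 0.19 = 29.83 N·m clockwise.
Weight: 14 × 9.81 = 137.3 N down at 0.44 m → arm 0.44 m, τ = 137.3 × 0.44 = 60.41 N·m clockwise.
Total clockwise load moment = 237.4 N·m.
The cable tension T acts at 1.4 m; only its component perpendicular to the rod, T sinθ, produces torque. sin 43° = 0.682.
Στ = 0 ⇒ T × 1.4 × 0.682 = 237.4 ⇒ T = 237.4 / 0.9548 = 249 N.

T ≈ 249 N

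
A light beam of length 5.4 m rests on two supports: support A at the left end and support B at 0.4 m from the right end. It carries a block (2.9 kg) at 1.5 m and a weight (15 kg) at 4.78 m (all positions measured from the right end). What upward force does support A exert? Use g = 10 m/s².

R_A ≈ 138 N

Take moments about support B.
Block: 2.9 × 10 = 29 N down at 1.5 m → arm 1.1 m, τ = 29 × 1.1 = 31.9 N·m counterclockwise.
Weight: 15 × 10 = 150 N down at 4.78 m → arm 4.38 m, τ = 150 × 4.38 = 657 N·m counterclockwise.
Net load moment about support B = 688.9 N·m counterclockwise.
Reaction R at support A is upward at 5.4 m, arm 5 m → moment R × 5 clockwise.
Balancing moments: R × 5 = 688.9, giving R = 138 N.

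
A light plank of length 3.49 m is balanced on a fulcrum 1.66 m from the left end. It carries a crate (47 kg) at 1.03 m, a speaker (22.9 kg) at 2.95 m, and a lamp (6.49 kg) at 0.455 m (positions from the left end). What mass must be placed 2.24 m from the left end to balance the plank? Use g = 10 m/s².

Sum moments about the fulcrum (at 1.66 m from the left end) (the support reaction has zero arm there).
Crate: 47 × 10 = 470 N down at 1.03 m → arm 0.63 m, τ = 470 × 0.63 = 296.1 N·m counterclockwise.
Speaker: 22.9 × 10 = 229 N down at 2.95 m → arm 1.29 m, τ = 229 × 1.29 = 295.4 N·m clockwise.
Lamp: 6.49 × 10 = 64.9 N down at 0.455 m → arm 1.205 m, τ = 64.9 × 1.205 = 78.2 N·m counterclockwise.
Net moment of known loads = 78.9 N·m counterclockwise.
An unknown mass m at 2.24 m has arm 0.58 m; its moment is m·g·0.58 clockwise.
Balancing moments: m × 10 × 0.58 = 78.9, giving m = 78.9 / (10 × 0.58) = 13.6 kg.

m ≈ 13.6 kg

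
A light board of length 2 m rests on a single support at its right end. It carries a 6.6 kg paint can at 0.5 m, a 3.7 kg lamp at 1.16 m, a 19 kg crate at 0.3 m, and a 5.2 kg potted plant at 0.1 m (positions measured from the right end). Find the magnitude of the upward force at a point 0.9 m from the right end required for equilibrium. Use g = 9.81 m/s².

F ≈ 151 N

Sum moments about the right end (the unknown pivot reaction has zero arm there).
Paint can: 6.6 × 9.81 = 64.75 N down at 0.5 m → arm 0.5 m, τ = 64.75 × 0.5 = 32.38 N·m counterclockwise.
Lamp: 3.7 × 9.81 = 36.3 N down at 1.16 m → arm 1.16 m, τ = 36.3 × 1.16 = 42.11 N·m counterclockwise.
Crate: 19 × 9.81 = 186.4 N down at 0.3 m → arm 0.3 m, τ = 186.4 × 0.3 = 55.92 N·m counterclockwise.
Potted plant: 5.2 × 9.81 = 51.01 N down at 0.1 m → arm 0.1 m, τ = 51.01 × 0.1 = 5.101 N·m counterclockwise.
Net moment of the loads = 135.5 N·m counterclockwise.
The upward force F acts at a point 0.9 m from the right end, arm 0.9 m, giving F × 0.9 clockwise.
Balancing moments: F × 0.9 = 135.5, giving F = 135.5 / 0.9 = 151 N.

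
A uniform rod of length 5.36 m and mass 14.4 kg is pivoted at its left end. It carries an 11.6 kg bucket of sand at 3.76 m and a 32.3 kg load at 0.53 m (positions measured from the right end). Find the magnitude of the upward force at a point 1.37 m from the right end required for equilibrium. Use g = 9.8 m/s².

F ≈ 524 N

Take moments about the left end.
Beam weight: 14.4 × 9.8 = 141.1 N down at 2.68 m → arm 2.68 m, τ = 141.1 × 2.68 = 378.1 N·m clockwise.
Bucket of sand: 11.6 × 9.8 = 113.7 N down at 3.76 m → arm 1.6 m, τ = 113.7 × 1.6 = 181.9 N·m clockwise.
Load: 32.3 × 9.8 = 316.5 N down at 0.53 m → arm 4.83 m, τ = 316.5 × 4.83 = 1529 N·m clockwise.
Net moment of the loads = 2089 N·m clockwise.
The upward force F acts at a point 1.37 m from the right end, arm 3.99 m, giving F × 3.99 counterclockwise.
Setting net torque to zero: F × 3.99 = 2089 → F = 2089 / 3.99 = 524 N.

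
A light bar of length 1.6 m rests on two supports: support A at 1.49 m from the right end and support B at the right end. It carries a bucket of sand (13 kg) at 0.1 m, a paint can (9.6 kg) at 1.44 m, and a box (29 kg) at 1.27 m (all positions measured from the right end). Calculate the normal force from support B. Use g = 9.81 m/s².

Choose support A as the axis so its reaction then has zero moment arm.
Bucket of sand: 13 × 9.81 = 127.5 N down at 0.1 m → arm 1.39 m, τ = 127.5 × 1.39 = 177.2 N·m clockwise.
Paint can: 9.6 × 9.81 = 94.18 N down at 1.44 m → arm 0.05 m, τ = 94.18 × 0.05 = 4.709 N·m clockwise.
Box: 29 × 9.81 = 284.5 N down at 1.27 m → arm 0.22 m, τ = 284.5 × 0.22 = 62.59 N·m clockwise.
Net load moment about support A = 244.5 N·m clockwise.
Reaction R at support B is upward at 0 m, arm 1.49 m → moment R × 1.49 counterclockwise.
For rotational equilibrium, R × 1.49 = 244.5, so R = 164 N.

R_B ≈ 164 N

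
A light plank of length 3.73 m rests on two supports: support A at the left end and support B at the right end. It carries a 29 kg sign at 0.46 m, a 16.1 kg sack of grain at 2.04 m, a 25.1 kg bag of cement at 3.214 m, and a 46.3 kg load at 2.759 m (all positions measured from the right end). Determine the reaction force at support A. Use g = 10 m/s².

R_A ≈ 683 N

About support B:
Sign: 29 × 10 = 290 N down at 0.46 m → arm 0.46 m, τ = 290 × 0.46 = 133.4 N·m counterclockwise.
Sack of grain: 16.1 × 10 = 161 N down at 2.04 m → arm 2.04 m, τ = 161 × 2.04 = 328.4 N·m counterclockwise.
Bag of cement: 25.1 × 10 = 251 N down at 3.214 m → arm 3.214 m, τ = 251 × 3.214 = 806.7 N·m counterclockwise.
Load: 46.3 × 10 = 463 N down at 2.759 m → arm 2.759 m, τ = 463 × 2.759 = 1277 N·m counterclockwise.
Net load moment about support B = 2546 N·m counterclockwise.
Reaction R at support A is upward at 3.73 m, arm 3.73 m → moment R × 3.73 clockwise.
Balancing moments: R × 3.73 = 2546, giving R = 683 N.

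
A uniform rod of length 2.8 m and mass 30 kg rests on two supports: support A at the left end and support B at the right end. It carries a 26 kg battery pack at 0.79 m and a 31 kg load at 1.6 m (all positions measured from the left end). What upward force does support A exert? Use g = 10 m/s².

R_A ≈ 470 N

Sum moments about support B (its reaction then has zero moment arm).
Beam weight: 30 × 10 = 300 N down at 1.4 m → arm 1.4 m, τ = 300 × 1.4 = 420 N·m counterclockwise.
Battery pack: 26 × 10 = 260 N down at 0.79 m → arm 2.01 m, τ = 260 × 2.01 = 522.6 N·m counterclockwise.
Load: 31 × 10 = 310 N down at 1.6 m → arm 1.2 m, τ = 310 × 1.2 = 372 N·m counterclockwise.
Net load moment about support B = 1315 N·m counterclockwise.
Reaction R at support A is upward at 0 m, arm 2.8 m → moment R × 2.8 clockwise.
For rotational equilibrium, R × 2.8 = 1315, so R = 470 N.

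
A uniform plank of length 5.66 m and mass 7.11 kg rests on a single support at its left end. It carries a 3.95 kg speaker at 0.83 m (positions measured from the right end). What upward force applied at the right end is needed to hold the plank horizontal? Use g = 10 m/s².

Taking torques about the left end:
Beam weight: 7.11 × 10 = 71.1 N down at 2.83 m → arm 2.83 m, τ = 71.1 × 2.83 = 201.2 N·m clockwise.
Speaker: 3.95 × 10 = 39.5 N down at 0.83 m → arm 4.83 m, τ = 39.5 × 4.83 = 190.8 N·m clockwise.
Net moment of the loads = 392 N·m clockwise.
The upward force F acts at the right end, arm 5.66 m, giving F × 5.66 counterclockwise.
Balancing moments: F × 5.66 = 392, giving F = 392 / 5.66 = 69.3 N.

F ≈ 69.3 N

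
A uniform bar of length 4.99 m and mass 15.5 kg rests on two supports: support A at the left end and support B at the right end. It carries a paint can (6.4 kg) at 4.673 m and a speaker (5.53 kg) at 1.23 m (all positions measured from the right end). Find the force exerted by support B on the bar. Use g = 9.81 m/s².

Sum moments about support A (its reaction then has zero moment arm).
Beam weight: 15.5 × 9.81 = 152.1 N down at 2.495 m → arm 2.495 m, τ = 152.1 × 2.495 = 379.5 N·m clockwise.
Paint can: 6.4 × 9.81 = 62.78 N down at 4.673 m → arm 0.317 m, τ = 62.78 × 0.317 = 19.9 N·m clockwise.
Speaker: 5.53 × 9.81 = 54.25 N down at 1.23 m → arm 3.76 m, τ = 54.25 × 3.76 = 204 N·m clockwise.
Net load moment about support A = 603.4 N·m clockwise.
Reaction R at support B is upward at 0 m, arm 4.99 m → moment R × 4.99 counterclockwise.
For rotational equilibrium, R × 4.99 = 603.4, so R = 121 N.

R_B ≈ 121 N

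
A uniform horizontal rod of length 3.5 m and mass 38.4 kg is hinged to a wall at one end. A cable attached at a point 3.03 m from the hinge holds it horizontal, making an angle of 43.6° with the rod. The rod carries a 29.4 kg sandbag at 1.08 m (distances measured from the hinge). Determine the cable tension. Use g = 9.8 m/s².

T ≈ 464 N

Take moments about the hinge.
Beam weight: 38.4 × 9.8 = 376.3 N down at 1.75 m → arm 1.75 m, τ = 376.3 × 1.75 = 658.5 N·m clockwise.
Sandbag: 29.4 × 9.8 = 288.1 N down at 1.08 m → arm 1.08 m, τ = 288.1 × 1.08 = 311.1 N·m clockwise.
Total clockwise load moment = 969.6 N·m.
The cable tension T acts at 3.03 m; only its component perpendicular to the rod, T sinθ, produces torque. sin 43.6° = 0.6896.
Στ = 0 ⇒ T × 3.03 × 0.6896 = 969.6 ⇒ T = 969.6 / 2.089 = 464 N.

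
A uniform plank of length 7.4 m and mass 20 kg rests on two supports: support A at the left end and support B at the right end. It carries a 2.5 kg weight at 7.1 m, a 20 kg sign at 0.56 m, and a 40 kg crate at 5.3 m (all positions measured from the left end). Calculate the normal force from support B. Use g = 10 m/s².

Take moments about support A.
Beam weight: 20 × 10 = 200 N down at 3.7 m → arm 3.7 m, τ = 200 × 3.7 = 740 N·m clockwise.
Weight: 2.5 × 10 = 25 N down at 7.1 m → arm 7.1 m, τ = 25 × 7.1 = 177.5 N·m clockwise.
Sign: 20 × 10 = 200 N down at 0.56 m → arm 0.56 m, τ = 200 × 0.56 = 112 N·m clockwise.
Crate: 40 × 10 = 400 N down at 5.3 m → arm 5.3 m, τ = 400 × 5.3 = 2120 N·m clockwise.
Net load moment about support A = 3150 N·m clockwise.
Reaction R at support B is upward at 7.4 m, arm 7.4 m → moment R × 7.4 counterclockwise.
For rotational equilibrium, R × 7.4 = 3150, so R = 426 N.

R_B ≈ 426 N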